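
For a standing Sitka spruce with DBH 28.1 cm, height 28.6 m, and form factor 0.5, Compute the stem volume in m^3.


Formula: V = pi * (DBH/200)^2 * H * ff
Radius = DBH/200 = 28.1/200 = 0.1405 m
Radius^2 = 0.1405^2 = 0.01974025 m^2
V = pi * 0.01974025 * 28.6 * 0.5
V = 0.887 m^3

0.887


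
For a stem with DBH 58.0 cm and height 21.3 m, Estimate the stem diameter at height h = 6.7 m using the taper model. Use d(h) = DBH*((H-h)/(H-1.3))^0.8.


Taper: d(h) = DBH * ((H - h) / (H - 1.3))^0.8
Numerator = H - h = 21.3 - 6.7 = 14.6 m
Denominator = H - 1.3 = 21.3 - 1.3 = 20.0 m
Ratio = 14.6 / 20.0 = 0.73
d = 58.0 * 0.73^0.8 = 45.1 cm

45.1


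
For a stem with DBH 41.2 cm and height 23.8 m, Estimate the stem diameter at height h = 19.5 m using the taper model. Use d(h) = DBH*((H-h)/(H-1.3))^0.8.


Taper: d(h) = DBH * ((H - h) / (H - 1.3))^0.8
Numerator = H - h = 23.8 - 19.5 = 4.3 m
Denominator = H - 1.3 = 23.8 - 1.3 = 22.5 m
Ratio = 4.3 / 22.5 = 0.19111
d = 41.2 * 0.19111^0.8 = 11.0 cm

11.0


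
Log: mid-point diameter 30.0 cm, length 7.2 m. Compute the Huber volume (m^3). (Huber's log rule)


Huber: V = Am * L,  Am = pi*(Dm/200)^2
Am = pi*(30.0/200)^2 = 0.070686 m^2
V = 0.070686*7.2 = 0.5089 m^3

0.5089


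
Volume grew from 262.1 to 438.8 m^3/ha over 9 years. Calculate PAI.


Formula: PAI = (V_T2 - V_T1) / (T2 - T1)
Volume increment = 438.8 - 262.1 = 176.7 m^3/ha
PAI = 176.7 / 9 = 19.63 m^3/ha/year

19.63


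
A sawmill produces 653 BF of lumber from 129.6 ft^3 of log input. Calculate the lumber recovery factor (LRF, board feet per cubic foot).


Formula: LRF = Lumber Output (BF) / Log Input (ft^3)
LRF = 653 BF / 129.6 ft^3
LRF = 5.04 BF/ft^3

5.04


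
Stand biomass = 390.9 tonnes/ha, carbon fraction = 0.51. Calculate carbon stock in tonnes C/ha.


Formula: Carbon Stock = Biomass * Carbon Fraction
C = 390.9 t/ha * 0.51
C = 199.4 t C/ha

199.4


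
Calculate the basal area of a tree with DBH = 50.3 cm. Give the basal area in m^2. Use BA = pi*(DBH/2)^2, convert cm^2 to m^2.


Formula: BA = pi * (DBH/2)^2 / 10000  (cm^2 to m^2)
Radius = DBH/2 = 50.3/2 = 25.15 cm
BA = pi * 25.15^2 / 10000
   = 1987.128 cm^2 / 10000
   = 0.1987 m^2

0.1987


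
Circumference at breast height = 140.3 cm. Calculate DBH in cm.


Formula: DBH = C / pi
DBH = 140.3 / pi
pi = 3.14159...
DBH = 44.7 cm

44.7


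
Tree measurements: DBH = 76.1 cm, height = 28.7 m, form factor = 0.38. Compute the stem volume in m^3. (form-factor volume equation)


Formula: V = pi * (DBH/200)^2 * H * ff
Radius = DBH/200 = 76.1/200 = 0.3805 m
Radius^2 = 0.3805^2 = 0.14478025 m^2
V = pi * 0.14478025 * 28.7 * 0.38
V = 4.96 m^3

4.96


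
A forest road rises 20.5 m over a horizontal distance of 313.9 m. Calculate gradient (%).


Formula: Gradient = rise / run * 100
Gradient = 20.5 / 313.9 * 100 = 6.5%

6.5


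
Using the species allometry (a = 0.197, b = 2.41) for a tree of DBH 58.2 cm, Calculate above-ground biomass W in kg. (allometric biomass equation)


Formula: W = a * DBH^b  (allometric power law)
DBH^b = 58.2^2.41 = 17925.2158
W = 0.197 * 17925.2158 = 3531.3 kg

3531.3


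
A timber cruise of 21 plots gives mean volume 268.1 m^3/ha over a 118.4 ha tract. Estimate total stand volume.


Formula: Total Volume = Mean Volume per ha * Total Area
Total Volume = 268.1 m^3/ha * 118.4 ha
Total Volume = 31743 m^3

31743


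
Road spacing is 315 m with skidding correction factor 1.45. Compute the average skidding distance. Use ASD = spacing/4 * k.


Formula: ASD = (spacing / 4) * correction
Uncorrected distance = spacing / 4 = 315 / 4 = 78.75 m
ASD = 78.75 * 1.45 = 114 m

114


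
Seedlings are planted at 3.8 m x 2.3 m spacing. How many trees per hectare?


Formula: TPH = 10000 m^2/ha / (spacing_x * spacing_y)
Area per tree = 3.8 m * 2.3 m = 8.74 m^2
TPH = 10000 / 8.74 = 1144 trees/ha

1144


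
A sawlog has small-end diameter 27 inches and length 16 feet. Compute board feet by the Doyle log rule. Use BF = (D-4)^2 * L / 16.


Doyle: BF = (D - 4)^2 * L / 16
Adjusted diameter = 27 - 4 = 23 in
(D-4)^2 = 23^2 = 529
BF = 529 * 16 / 16 = 529 BF

529


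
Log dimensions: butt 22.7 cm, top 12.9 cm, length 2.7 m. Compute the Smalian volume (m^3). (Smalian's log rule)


Smalian: V = (A1 + A2)/2 * L,  A = pi*(D/200)^2
A1 = pi*(22.7/200)^2 = 0.040471 m^2
A2 = pi*(12.9/200)^2 = 0.01307 m^2
V = (0.040471+0.01307)/2*2.7 = 0.0723 m^3

0.0723


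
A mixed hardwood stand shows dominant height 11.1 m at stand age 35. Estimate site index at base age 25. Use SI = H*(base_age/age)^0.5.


Formula: SI = H_dom * (base_age / age)^0.5
Age ratio = 25 / 35 = 0.71429
sqrt(age_ratio) = 0.84515
SI = 11.1 * 0.84515 = 9.4 m

9.4


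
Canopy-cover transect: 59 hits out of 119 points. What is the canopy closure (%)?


Formula: Canopy closure = covered points / total points * 100
Closure = 59 / 119 * 100
Closure = 0.4958 * 100 = 49.6%

49.6


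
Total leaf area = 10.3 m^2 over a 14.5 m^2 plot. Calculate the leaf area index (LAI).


Formula: LAI = total leaf area / ground area  (dimensionless)
LAI = 10.3 m^2 / 14.5 m^2
LAI = 0.71

0.71


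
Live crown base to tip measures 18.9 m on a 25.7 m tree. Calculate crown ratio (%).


Formula: Crown Ratio = (Crown Length / Total Height) * 100
CR = (18.9 m / 25.7 m) * 100
CR = 0.7354 * 100 = 73.5%

73.5


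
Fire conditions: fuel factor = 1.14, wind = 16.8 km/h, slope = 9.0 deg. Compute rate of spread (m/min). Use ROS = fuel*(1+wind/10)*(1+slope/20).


Formula: ROS = fuel * (1 + wind/10) * (1 + slope/20)
Wind factor = 1 + 16.8/10 = 2.68
Slope factor = 1 + 9.0/20 = 1.45
ROS = 1.14 * 2.68 * 1.45 = 4.43 m/min

4.43


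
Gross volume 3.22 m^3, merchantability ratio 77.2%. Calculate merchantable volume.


Formula: MV = V_total * (merchantable_pct / 100)
Merchantable fraction = 77.2% / 100 = 0.772
MV = 3.22 m^3 * 0.772 = 2.486 m^3

2.486


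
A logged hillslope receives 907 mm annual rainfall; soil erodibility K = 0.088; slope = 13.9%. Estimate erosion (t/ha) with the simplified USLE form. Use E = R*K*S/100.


Formula: E = R * K * S / 100  (simplified USLE)
R * K = 907 * 0.088 = 79.816
E = 79.816 * 13.9 / 100 = 11.09 t/ha

11.09


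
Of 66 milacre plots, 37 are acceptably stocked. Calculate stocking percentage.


Formula: Stocking % = stocked plots / total plots * 100
Stocking = 37 / 66 * 100
Stocking = 0.5606 * 100 = 56.1%

56.1


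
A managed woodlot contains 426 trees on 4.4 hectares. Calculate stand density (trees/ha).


Formula: Stand Density = N_trees / Area_ha
Density = 426 trees / 4.4 ha
Density = 97 trees/ha

97


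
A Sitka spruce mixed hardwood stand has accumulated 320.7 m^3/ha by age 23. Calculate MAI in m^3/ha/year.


Formula: MAI = Total Volume / Stand Age
MAI = 320.7 m^3/ha / 23 years
MAI = 13.94 m^3/ha/year

13.94


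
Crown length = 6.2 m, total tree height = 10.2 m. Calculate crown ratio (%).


Formula: Crown Ratio = (Crown Length / Total Height) * 100
CR = (6.2 m / 10.2 m) * 100
CR = 0.6078 * 100 = 60.8%

60.8


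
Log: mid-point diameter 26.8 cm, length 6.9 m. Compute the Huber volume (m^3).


Huber: V = Am * L,  Am = pi*(Dm/200)^2
Am = pi*(26.8/200)^2 = 0.05641 m^2
V = 0.05641*6.9 = 0.3892 m^3

0.3892


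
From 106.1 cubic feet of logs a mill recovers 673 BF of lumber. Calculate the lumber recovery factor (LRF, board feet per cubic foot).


Formula: LRF = Lumber Output (BF) / Log Input (ft^3)
LRF = 673 BF / 106.1 ft^3
LRF = 6.34 BF/ft^3

6.34


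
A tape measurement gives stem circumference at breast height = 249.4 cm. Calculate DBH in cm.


Formula: DBH = C / pi
DBH = 249.4 / pi
pi = 3.14159...
DBH = 79.4 cm

79.4


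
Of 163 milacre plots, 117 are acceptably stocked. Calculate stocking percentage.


Formula: Stocking % = stocked plots / total plots * 100
Stocking = 117 / 163 * 100
Stocking = 0.7178 * 100 = 71.8%

71.8


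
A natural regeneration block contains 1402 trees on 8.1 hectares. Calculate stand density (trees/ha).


Formula: Stand Density = N_trees / Area_ha
Density = 1402 trees / 8.1 ha
Density = 173 trees/ha

173


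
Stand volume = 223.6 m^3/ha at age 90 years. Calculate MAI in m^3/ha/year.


Formula: MAI = Total Volume / Stand Age
MAI = 223.6 m^3/ha / 90 years
MAI = 2.48 m^3/ha/year

2.48


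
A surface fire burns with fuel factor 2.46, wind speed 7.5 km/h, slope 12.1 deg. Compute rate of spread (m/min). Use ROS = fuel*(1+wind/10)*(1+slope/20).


Formula: ROS = fuel * (1 + wind/10) * (1 + slope/20)
Wind factor = 1 + 7.5/10 = 1.75
Slope factor = 1 + 12.1/20 = 1.605
ROS = 2.46 * 1.75 * 1.605 = 6.91 m/min

6.91


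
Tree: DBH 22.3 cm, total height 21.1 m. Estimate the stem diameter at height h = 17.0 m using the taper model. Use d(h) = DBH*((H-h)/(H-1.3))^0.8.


Taper: d(h) = DBH * ((H - h) / (H - 1.3))^0.8
Numerator = H - h = 21.1 - 17.0 = 4.1 m
Denominator = H - 1.3 = 21.1 - 1.3 = 19.8 m
Ratio = 4.1 / 19.8 = 0.20707
d = 22.3 * 0.20707^0.8 = 6.3 cm

6.3


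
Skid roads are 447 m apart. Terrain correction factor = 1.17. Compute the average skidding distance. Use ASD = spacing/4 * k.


Formula: ASD = (spacing / 4) * correction
Uncorrected distance = spacing / 4 = 447 / 4 = 111.75 m
ASD = 111.75 * 1.17 = 131 m

131


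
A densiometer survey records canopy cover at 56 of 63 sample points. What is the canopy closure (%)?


Formula: Canopy closure = covered points / total points * 100
Closure = 56 / 63 * 100
Closure = 0.8889 * 100 = 88.9%

88.9


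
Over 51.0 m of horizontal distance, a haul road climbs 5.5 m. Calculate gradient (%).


Formula: Gradient = rise / run * 100
Gradient = 5.5 / 51.0 * 100 = 10.8%

10.8


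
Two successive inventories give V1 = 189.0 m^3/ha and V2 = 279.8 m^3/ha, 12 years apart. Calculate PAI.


Formula: PAI = (V_T2 - V_T1) / (T2 - T1)
Volume increment = 279.8 - 189.0 = 90.8 m^3/ha
PAI = 90.8 / 12 = 7.57 m^3/ha/year

7.57


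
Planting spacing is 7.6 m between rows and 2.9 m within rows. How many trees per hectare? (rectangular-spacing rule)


Formula: TPH = 10000 m^2/ha / (spacing_x * spacing_y)
Area per tree = 7.6 m * 2.9 m = 22.04 m^2
TPH = 10000 / 22.04 = 454 trees/ha

454


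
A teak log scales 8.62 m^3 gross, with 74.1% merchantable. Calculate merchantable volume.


Formula: MV = V_total * (merchantable_pct / 100)
Merchantable fraction = 74.1% / 100 = 0.741
MV = 8.62 m^3 * 0.741 = 6.387 m^3

6.387


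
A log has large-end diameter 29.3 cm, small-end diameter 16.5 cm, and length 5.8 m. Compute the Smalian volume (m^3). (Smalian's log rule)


Smalian: V = (A1 + A2)/2 * L,  A = pi*(D/200)^2
A1 = pi*(29.3/200)^2 = 0.067426 m^2
A2 = pi*(16.5/200)^2 = 0.021382 m^2
V = (0.067426+0.021382)/2*5.8 = 0.2575 m^3

0.2575


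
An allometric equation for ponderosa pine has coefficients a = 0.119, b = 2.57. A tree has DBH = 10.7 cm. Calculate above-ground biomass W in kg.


Formula: W = a * DBH^b  (allometric power law)
DBH^b = 10.7^2.57 = 442.0957
W = 0.119 * 442.0957 = 52.6 kg

52.6


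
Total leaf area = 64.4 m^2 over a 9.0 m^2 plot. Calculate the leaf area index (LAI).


Formula: LAI = total leaf area / ground area  (dimensionless)
LAI = 64.4 m^2 / 9.0 m^2
LAI = 7.16

7.16


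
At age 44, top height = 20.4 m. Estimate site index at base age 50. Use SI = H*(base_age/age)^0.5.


Formula: SI = H_dom * (base_age / age)^0.5
Age ratio = 50 / 44 = 1.13636
sqrt(age_ratio) = 1.066
SI = 20.4 * 1.066 = 21.7 m

21.7


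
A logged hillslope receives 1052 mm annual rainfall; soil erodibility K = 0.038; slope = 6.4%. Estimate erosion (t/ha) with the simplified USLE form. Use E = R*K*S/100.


Formula: E = R * K * S / 100  (simplified USLE)
R * K = 1052 * 0.038 = 39.976
E = 39.976 * 6.4 / 100 = 2.56 t/ha

2.56


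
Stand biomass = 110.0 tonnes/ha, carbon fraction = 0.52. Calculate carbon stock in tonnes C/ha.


Formula: Carbon Stock = Biomass * Carbon Fraction
C = 110.0 t/ha * 0.52
C = 57.2 t C/ha

57.2


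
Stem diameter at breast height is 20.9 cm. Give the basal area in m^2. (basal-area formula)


Formula: BA = pi * (DBH/2)^2 / 10000  (cm^2 to m^2)
Radius = DBH/2 = 20.9/2 = 10.45 cm
BA = pi * 10.45^2 / 10000
   = 343.0698 cm^2 / 10000
   = 0.0343 m^2

0.0343


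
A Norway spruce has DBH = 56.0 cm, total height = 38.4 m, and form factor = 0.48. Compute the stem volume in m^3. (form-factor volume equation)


Formula: V = pi * (DBH/200)^2 * H * ff
Radius = DBH/200 = 56.0/200 = 0.28 m
Radius^2 = 0.28^2 = 0.0784 m^2
V = pi * 0.0784 * 38.4 * 0.48
V = 4.54 m^3

4.54


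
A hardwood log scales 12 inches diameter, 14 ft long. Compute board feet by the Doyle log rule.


Doyle: BF = (D - 4)^2 * L / 16
Adjusted diameter = 12 - 4 = 8 in
(D-4)^2 = 8^2 = 64
BF = 64 * 14 / 16 = 56 BF

56


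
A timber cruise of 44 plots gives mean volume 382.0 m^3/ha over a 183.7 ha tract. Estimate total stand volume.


Formula: Total Volume = Mean Volume per ha * Total Area
Total Volume = 382.0 m^3/ha * 183.7 ha
Total Volume = 70173 m^3

70173


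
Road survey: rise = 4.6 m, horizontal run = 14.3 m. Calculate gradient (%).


Formula: Gradient = rise / run * 100
Gradient = 4.6 / 14.3 * 100 = 32.2%

32.2


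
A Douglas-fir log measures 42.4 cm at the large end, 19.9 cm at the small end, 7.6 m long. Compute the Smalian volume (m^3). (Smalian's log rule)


Smalian: V = (A1 + A2)/2 * L,  A = pi*(D/200)^2
A1 = pi*(42.4/200)^2 = 0.141196 m^2
A2 = pi*(19.9/200)^2 = 0.031103 m^2
V = (0.141196+0.031103)/2*7.6 = 0.6547 m^3

0.6547


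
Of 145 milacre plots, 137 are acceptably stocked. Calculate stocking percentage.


Formula: Stocking % = stocked plots / total plots * 100
Stocking = 137 / 145 * 100
Stocking = 0.9448 * 100 = 94.5%

94.5


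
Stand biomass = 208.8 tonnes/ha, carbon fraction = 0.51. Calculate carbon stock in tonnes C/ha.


Formula: Carbon Stock = Biomass * Carbon Fraction
C = 208.8 t/ha * 0.51
C = 106.5 t C/ha

106.5


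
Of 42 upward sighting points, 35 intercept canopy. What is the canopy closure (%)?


Formula: Canopy closure = covered points / total points * 100
Closure = 35 / 42 * 100
Closure = 0.8333 * 100 = 83.3%

83.3


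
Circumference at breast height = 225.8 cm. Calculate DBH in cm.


Formula: DBH = C / pi
DBH = 225.8 / pi
pi = 3.14159...
DBH = 71.9 cm

71.9


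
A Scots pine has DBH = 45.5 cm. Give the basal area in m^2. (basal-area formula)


Formula: BA = pi * (DBH/2)^2 / 10000  (cm^2 to m^2)
Radius = DBH/2 = 45.5/2 = 22.75 cm
BA = pi * 22.75^2 / 10000
   = 1625.9705 cm^2 / 10000
   = 0.1626 m^2

0.1626


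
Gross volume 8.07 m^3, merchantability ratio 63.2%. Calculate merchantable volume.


Formula: MV = V_total * (merchantable_pct / 100)
Merchantable fraction = 63.2% / 100 = 0.632
MV = 8.07 m^3 * 0.632 = 5.1 m^3

5.1


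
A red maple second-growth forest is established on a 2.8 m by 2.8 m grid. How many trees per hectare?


Formula: TPH = 10000 m^2/ha / (spacing_x * spacing_y)
Area per tree = 2.8 m * 2.8 m = 7.84 m^2
TPH = 10000 / 7.84 = 1276 trees/ha

1276


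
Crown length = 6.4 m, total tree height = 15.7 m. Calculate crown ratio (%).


Formula: Crown Ratio = (Crown Length / Total Height) * 100
CR = (6.4 m / 15.7 m) * 100
CR = 0.4076 * 100 = 40.8%

40.8


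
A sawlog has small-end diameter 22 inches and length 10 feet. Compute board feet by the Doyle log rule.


Doyle: BF = (D - 4)^2 * L / 16
Adjusted diameter = 22 - 4 = 18 in
(D-4)^2 = 18^2 = 324
BF = 324 * 10 / 16 = 203 BF

203


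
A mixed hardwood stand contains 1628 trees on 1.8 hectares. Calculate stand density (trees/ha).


Formula: Stand Density = N_trees / Area_ha
Density = 1628 trees / 1.8 ha
Density = 904 trees/ha

904


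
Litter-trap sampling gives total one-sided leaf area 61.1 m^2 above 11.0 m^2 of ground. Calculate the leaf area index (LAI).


Formula: LAI = total leaf area / ground area  (dimensionless)
LAI = 61.1 m^2 / 11.0 m^2
LAI = 5.55

5.55


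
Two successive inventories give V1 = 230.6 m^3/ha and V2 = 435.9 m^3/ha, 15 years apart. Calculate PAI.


Formula: PAI = (V_T2 - V_T1) / (T2 - T1)
Volume increment = 435.9 - 230.6 = 205.3 m^3/ha
PAI = 205.3 / 15 = 13.69 m^3/ha/year

13.69


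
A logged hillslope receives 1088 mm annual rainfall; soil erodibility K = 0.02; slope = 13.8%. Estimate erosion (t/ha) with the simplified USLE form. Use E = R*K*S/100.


Formula: E = R * K * S / 100  (simplified USLE)
R * K = 1088 * 0.02 = 21.76
E = 21.76 * 13.8 / 100 = 3.0 t/ha

3.0


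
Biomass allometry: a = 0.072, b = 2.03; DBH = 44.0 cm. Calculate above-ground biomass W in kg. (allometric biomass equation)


Formula: W = a * DBH^b  (allometric power law)
DBH^b = 44.0^2.03 = 2168.7472
W = 0.072 * 2168.7472 = 156.1 kg

156.1


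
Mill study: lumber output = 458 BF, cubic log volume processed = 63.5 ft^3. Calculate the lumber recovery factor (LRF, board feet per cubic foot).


Formula: LRF = Lumber Output (BF) / Log Input (ft^3)
LRF = 458 BF / 63.5 ft^3
LRF = 7.21 BF/ft^3

7.21


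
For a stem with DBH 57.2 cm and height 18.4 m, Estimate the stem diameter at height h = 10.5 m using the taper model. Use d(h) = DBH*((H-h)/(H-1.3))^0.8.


Taper: d(h) = DBH * ((H - h) / (H - 1.3))^0.8
Numerator = H - h = 18.4 - 10.5 = 7.9 m
Denominator = H - 1.3 = 18.4 - 1.3 = 17.1 m
Ratio = 7.9 / 17.1 = 0.46199
d = 57.2 * 0.46199^0.8 = 30.8 cm

30.8


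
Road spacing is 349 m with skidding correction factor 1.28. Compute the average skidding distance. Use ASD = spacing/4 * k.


Formula: ASD = (spacing / 4) * correction
Uncorrected distance = spacing / 4 = 349 / 4 = 87.25 m
ASD = 87.25 * 1.28 = 112 m

112


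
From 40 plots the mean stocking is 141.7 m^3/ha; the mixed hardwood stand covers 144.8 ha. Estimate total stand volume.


Formula: Total Volume = Mean Volume per ha * Total Area
Total Volume = 141.7 m^3/ha * 144.8 ha
Total Volume = 20518 m^3

20518


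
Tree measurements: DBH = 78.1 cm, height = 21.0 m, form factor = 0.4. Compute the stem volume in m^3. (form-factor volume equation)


Formula: V = pi * (DBH/200)^2 * H * ff
Radius = DBH/200 = 78.1/200 = 0.3905 m
Radius^2 = 0.3905^2 = 0.15249025 m^2
V = pi * 0.15249025 * 21.0 * 0.4
V = 4.024 m^3

4.024


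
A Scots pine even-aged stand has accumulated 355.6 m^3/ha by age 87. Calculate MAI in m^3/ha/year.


Formula: MAI = Total Volume / Stand Age
MAI = 355.6 m^3/ha / 87 years
MAI = 4.09 m^3/ha/year

4.09


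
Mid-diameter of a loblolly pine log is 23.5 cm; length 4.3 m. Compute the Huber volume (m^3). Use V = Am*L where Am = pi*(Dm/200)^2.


Huber: V = Am * L,  Am = pi*(Dm/200)^2
Am = pi*(23.5/200)^2 = 0.043374 m^2
V = 0.043374*4.3 = 0.1865 m^3

0.1865


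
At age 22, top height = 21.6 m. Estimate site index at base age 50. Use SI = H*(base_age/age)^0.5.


Formula: SI = H_dom * (base_age / age)^0.5
Age ratio = 50 / 22 = 2.27273
sqrt(age_ratio) = 1.50756
SI = 21.6 * 1.50756 = 32.6 m

32.6


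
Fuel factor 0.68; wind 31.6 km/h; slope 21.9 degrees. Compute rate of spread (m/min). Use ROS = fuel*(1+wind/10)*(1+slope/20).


Formula: ROS = fuel * (1 + wind/10) * (1 + slope/20)
Wind factor = 1 + 31.6/10 = 4.16
Slope factor = 1 + 21.9/20 = 2.095
ROS = 0.68 * 4.16 * 2.095 = 5.93 m/min

5.93


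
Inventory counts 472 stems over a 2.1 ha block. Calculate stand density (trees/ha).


Formula: Stand Density = N_trees / Area_ha
Density = 472 trees / 2.1 ha
Density = 225 trees/ha

225


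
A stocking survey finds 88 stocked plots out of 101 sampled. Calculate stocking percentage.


Formula: Stocking % = stocked plots / total plots * 100
Stocking = 88 / 101 * 100
Stocking = 0.8713 * 100 = 87.1%

87.1


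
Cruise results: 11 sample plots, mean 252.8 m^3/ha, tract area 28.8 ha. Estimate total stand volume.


Formula: Total Volume = Mean Volume per ha * Total Area
Total Volume = 252.8 m^3/ha * 28.8 ha
Total Volume = 7281 m^3

7281


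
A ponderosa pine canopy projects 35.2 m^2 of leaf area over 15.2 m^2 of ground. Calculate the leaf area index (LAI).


Formula: LAI = total leaf area / ground area  (dimensionless)
LAI = 35.2 m^2 / 15.2 m^2
LAI = 2.32

2.32


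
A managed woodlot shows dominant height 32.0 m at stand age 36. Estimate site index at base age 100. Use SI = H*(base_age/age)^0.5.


Formula: SI = H_dom * (base_age / age)^0.5
Age ratio = 100 / 36 = 2.77778
sqrt(age_ratio) = 1.66667
SI = 32.0 * 1.66667 = 53.3 m

53.3


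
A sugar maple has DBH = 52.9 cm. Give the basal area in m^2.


Formula: BA = pi * (DBH/2)^2 / 10000  (cm^2 to m^2)
Radius = DBH/2 = 52.9/2 = 26.45 cm
BA = pi * 26.45^2 / 10000
   = 2197.8661 cm^2 / 10000
   = 0.2198 m^2

0.2198


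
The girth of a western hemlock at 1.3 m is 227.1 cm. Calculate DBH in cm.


Formula: DBH = C / pi
DBH = 227.1 / pi
pi = 3.14159...
DBH = 72.3 cm

72.3


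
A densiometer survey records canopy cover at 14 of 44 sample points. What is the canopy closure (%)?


Formula: Canopy closure = covered points / total points * 100
Closure = 14 / 44 * 100
Closure = 0.3182 * 100 = 31.8%

31.8


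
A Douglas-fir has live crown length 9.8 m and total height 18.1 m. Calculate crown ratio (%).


Formula: Crown Ratio = (Crown Length / Total Height) * 100
CR = (9.8 m / 18.1 m) * 100
CR = 0.5414 * 100 = 54.1%

54.1


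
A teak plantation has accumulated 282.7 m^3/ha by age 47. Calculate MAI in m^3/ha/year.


Formula: MAI = Total Volume / Stand Age
MAI = 282.7 m^3/ha / 47 years
MAI = 6.01 m^3/ha/year

6.01


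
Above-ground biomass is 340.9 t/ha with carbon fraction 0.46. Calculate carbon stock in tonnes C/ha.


Formula: Carbon Stock = Biomass * Carbon Fraction
C = 340.9 t/ha * 0.46
C = 156.8 t C/ha

156.8


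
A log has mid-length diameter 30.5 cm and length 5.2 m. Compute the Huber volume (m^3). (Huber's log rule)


Huber: V = Am * L,  Am = pi*(Dm/200)^2
Am = pi*(30.5/200)^2 = 0.073062 m^2
V = 0.073062*5.2 = 0.3799 m^3

0.3799


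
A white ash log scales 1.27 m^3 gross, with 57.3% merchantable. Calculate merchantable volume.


Formula: MV = V_total * (merchantable_pct / 100)
Merchantable fraction = 57.3% / 100 = 0.573
MV = 1.27 m^3 * 0.573 = 0.728 m^3

0.728


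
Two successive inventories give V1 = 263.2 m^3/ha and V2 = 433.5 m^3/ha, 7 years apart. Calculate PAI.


Formula: PAI = (V_T2 - V_T1) / (T2 - T1)
Volume increment = 433.5 - 263.2 = 170.3 m^3/ha
PAI = 170.3 / 7 = 24.33 m^3/ha/year

24.33


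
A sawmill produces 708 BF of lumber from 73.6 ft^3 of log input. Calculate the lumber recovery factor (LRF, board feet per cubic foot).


Formula: LRF = Lumber Output (BF) / Log Input (ft^3)
LRF = 708 BF / 73.6 ft^3
LRF = 9.62 BF/ft^3

9.62


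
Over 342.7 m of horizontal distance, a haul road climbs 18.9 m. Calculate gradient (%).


Formula: Gradient = rise / run * 100
Gradient = 18.9 / 342.7 * 100 = 5.5%

5.5


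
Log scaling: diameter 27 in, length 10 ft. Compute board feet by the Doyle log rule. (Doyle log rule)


Doyle: BF = (D - 4)^2 * L / 16
Adjusted diameter = 27 - 4 = 23 in
(D-4)^2 = 23^2 = 529
BF = 529 * 10 / 16 = 331 BF

331


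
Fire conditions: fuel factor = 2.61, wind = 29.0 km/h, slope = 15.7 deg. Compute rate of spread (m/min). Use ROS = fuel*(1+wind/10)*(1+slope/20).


Formula: ROS = fuel * (1 + wind/10) * (1 + slope/20)
Wind factor = 1 + 29.0/10 = 3.9
Slope factor = 1 + 15.7/20 = 1.785
ROS = 2.61 * 3.9 * 1.785 = 18.17 m/min

18.17


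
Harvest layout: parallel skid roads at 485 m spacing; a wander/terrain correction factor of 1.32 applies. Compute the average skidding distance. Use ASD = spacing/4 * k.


Formula: ASD = (spacing / 4) * correction
Uncorrected distance = spacing / 4 = 485 / 4 = 121.25 m
ASD = 121.25 * 1.32 = 160 m

160


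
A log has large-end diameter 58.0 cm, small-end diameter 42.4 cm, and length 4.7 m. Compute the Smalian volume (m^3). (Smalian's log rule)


Smalian: V = (A1 + A2)/2 * L,  A = pi*(D/200)^2
A1 = pi*(58.0/200)^2 = 0.264208 m^2
A2 = pi*(42.4/200)^2 = 0.141196 m^2
V = (0.264208+0.141196)/2*4.7 = 0.9527 m^3

0.9527


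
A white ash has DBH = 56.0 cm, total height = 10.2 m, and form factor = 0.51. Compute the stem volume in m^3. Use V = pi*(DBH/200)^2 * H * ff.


Formula: V = pi * (DBH/200)^2 * H * ff
Radius = DBH/200 = 56.0/200 = 0.28 m
Radius^2 = 0.28^2 = 0.0784 m^2
V = pi * 0.0784 * 10.2 * 0.51
V = 1.281 m^3

1.281


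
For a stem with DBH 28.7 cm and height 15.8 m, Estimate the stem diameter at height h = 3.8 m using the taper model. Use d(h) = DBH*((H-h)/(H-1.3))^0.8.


Taper: d(h) = DBH * ((H - h) / (H - 1.3))^0.8
Numerator = H - h = 15.8 - 3.8 = 12.0 m
Denominator = H - 1.3 = 15.8 - 1.3 = 14.5 m
Ratio = 12.0 / 14.5 = 0.82759
d = 28.7 * 0.82759^0.8 = 24.7 cm

24.7


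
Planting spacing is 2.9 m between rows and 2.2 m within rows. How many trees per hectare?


Formula: TPH = 10000 m^2/ha / (spacing_x * spacing_y)
Area per tree = 2.9 m * 2.2 m = 6.38 m^2
TPH = 10000 / 6.38 = 1567 trees/ha

1567


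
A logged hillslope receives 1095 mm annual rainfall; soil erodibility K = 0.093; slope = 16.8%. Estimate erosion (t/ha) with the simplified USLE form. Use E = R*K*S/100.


Formula: E = R * K * S / 100  (simplified USLE)
R * K = 1095 * 0.093 = 101.835
E = 101.835 * 16.8 / 100 = 17.11 t/ha

17.11


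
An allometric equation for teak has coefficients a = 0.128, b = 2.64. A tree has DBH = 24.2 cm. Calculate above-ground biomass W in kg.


Formula: W = a * DBH^b  (allometric power law)
DBH^b = 24.2^2.64 = 4500.6223
W = 0.128 * 4500.6223 = 576.1 kg

576.1


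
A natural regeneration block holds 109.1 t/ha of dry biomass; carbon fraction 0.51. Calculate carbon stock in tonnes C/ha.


Formula: Carbon Stock = Biomass * Carbon Fraction
C = 109.1 t/ha * 0.51
C = 55.6 t C/ha

55.6


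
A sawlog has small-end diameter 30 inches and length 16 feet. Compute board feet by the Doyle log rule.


Doyle: BF = (D - 4)^2 * L / 16
Adjusted diameter = 30 - 4 = 26 in
(D-4)^2 = 26^2 = 676
BF = 676 * 16 / 16 = 676 BF

676


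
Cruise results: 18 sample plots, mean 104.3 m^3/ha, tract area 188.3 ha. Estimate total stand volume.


Formula: Total Volume = Mean Volume per ha * Total Area
Total Volume = 104.3 m^3/ha * 188.3 ha
Total Volume = 19640 m^3

19640


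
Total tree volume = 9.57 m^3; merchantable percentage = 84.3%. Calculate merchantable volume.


Formula: MV = V_total * (merchantable_pct / 100)
Merchantable fraction = 84.3% / 100 = 0.843
MV = 9.57 m^3 * 0.843 = 8.068 m^3

8.068


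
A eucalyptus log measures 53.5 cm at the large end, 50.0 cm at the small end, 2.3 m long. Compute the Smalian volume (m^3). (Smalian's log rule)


Smalian: V = (A1 + A2)/2 * L,  A = pi*(D/200)^2
A1 = pi*(53.5/200)^2 = 0.224801 m^2
A2 = pi*(50.0/200)^2 = 0.19635 m^2
V = (0.224801+0.19635)/2*2.3 = 0.4843 m^3

0.4843


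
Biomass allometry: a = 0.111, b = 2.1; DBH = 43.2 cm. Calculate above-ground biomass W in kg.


Formula: W = a * DBH^b  (allometric power law)
DBH^b = 43.2^2.1 = 2719.6679
W = 0.111 * 2719.6679 = 301.9 kg

301.9


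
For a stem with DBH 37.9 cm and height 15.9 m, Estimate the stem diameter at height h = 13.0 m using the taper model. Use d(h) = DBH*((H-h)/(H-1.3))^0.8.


Taper: d(h) = DBH * ((H - h) / (H - 1.3))^0.8
Numerator = H - h = 15.9 - 13.0 = 2.9 m
Denominator = H - 1.3 = 15.9 - 1.3 = 14.6 m
Ratio = 2.9 / 14.6 = 0.19863
d = 37.9 * 0.19863^0.8 = 10.4 cm

10.4


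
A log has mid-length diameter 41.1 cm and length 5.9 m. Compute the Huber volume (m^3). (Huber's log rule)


Huber: V = Am * L,  Am = pi*(Dm/200)^2
Am = pi*(41.1/200)^2 = 0.13267 m^2
V = 0.13267*5.9 = 0.7828 m^3

0.7828


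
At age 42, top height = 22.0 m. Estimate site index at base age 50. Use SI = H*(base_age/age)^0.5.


Formula: SI = H_dom * (base_age / age)^0.5
Age ratio = 50 / 42 = 1.19048
sqrt(age_ratio) = 1.09109
SI = 22.0 * 1.09109 = 24.0 m

24.0


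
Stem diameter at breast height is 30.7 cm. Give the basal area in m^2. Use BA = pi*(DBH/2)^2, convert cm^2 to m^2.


Formula: BA = pi * (DBH/2)^2 / 10000  (cm^2 to m^2)
Radius = DBH/2 = 30.7/2 = 15.35 cm
BA = pi * 15.35^2 / 10000
   = 740.2299 cm^2 / 10000
   = 0.074 m^2

0.074


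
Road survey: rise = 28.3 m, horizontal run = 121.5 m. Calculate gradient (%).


Formula: Gradient = rise / run * 100
Gradient = 28.3 / 121.5 * 100 = 23.3%

23.3


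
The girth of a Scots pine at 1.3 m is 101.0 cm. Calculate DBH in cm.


Formula: DBH = C / pi
DBH = 101.0 / pi
pi = 3.14159...
DBH = 32.1 cm

32.1


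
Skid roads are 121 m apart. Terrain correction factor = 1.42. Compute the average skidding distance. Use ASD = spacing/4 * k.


Formula: ASD = (spacing / 4) * correction
Uncorrected distance = spacing / 4 = 121 / 4 = 30.25 m
ASD = 30.25 * 1.42 = 43 m

43


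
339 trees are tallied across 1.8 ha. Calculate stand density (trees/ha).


Formula: Stand Density = N_trees / Area_ha
Density = 339 trees / 1.8 ha
Density = 188 trees/ha

188


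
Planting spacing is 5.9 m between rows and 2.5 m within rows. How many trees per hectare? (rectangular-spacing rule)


Formula: TPH = 10000 m^2/ha / (spacing_x * spacing_y)
Area per tree = 5.9 m * 2.5 m = 14.75 m^2
TPH = 10000 / 14.75 = 678 trees/ha

678


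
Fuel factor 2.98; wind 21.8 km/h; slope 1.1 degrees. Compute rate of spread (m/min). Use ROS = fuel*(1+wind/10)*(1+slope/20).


Formula: ROS = fuel * (1 + wind/10) * (1 + slope/20)
Wind factor = 1 + 21.8/10 = 3.18
Slope factor = 1 + 1.1/20 = 1.055
ROS = 2.98 * 3.18 * 1.055 = 10.0 m/min

10.0


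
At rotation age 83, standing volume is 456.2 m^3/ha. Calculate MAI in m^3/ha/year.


Formula: MAI = Total Volume / Stand Age
MAI = 456.2 m^3/ha / 83 years
MAI = 5.5 m^3/ha/year

5.5


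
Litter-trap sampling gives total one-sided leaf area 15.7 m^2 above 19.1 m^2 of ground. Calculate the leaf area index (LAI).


Formula: LAI = total leaf area / ground area  (dimensionless)
LAI = 15.7 m^2 / 19.1 m^2
LAI = 0.82

0.82


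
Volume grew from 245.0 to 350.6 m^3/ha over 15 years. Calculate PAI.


Formula: PAI = (V_T2 - V_T1) / (T2 - T1)
Volume increment = 350.6 - 245.0 = 105.6 m^3/ha
PAI = 105.6 / 15 = 7.04 m^3/ha/year

7.04


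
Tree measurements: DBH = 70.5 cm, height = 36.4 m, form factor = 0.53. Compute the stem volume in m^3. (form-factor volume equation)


Formula: V = pi * (DBH/200)^2 * H * ff
Radius = DBH/200 = 70.5/200 = 0.3525 m
Radius^2 = 0.3525^2 = 0.12425625 m^2
V = pi * 0.12425625 * 36.4 * 0.53
V = 7.531 m^3

7.531


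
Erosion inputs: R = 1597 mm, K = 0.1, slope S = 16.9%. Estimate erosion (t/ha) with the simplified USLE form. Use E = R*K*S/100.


Formula: E = R * K * S / 100  (simplified USLE)
R * K = 1597 * 0.1 = 159.7
E = 159.7 * 16.9 / 100 = 26.99 t/ha

26.99


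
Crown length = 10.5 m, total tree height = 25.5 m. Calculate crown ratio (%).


Formula: Crown Ratio = (Crown Length / Total Height) * 100
CR = (10.5 m / 25.5 m) * 100
CR = 0.4118 * 100 = 41.2%

41.2


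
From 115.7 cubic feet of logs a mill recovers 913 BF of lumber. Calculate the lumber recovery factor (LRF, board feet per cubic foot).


Formula: LRF = Lumber Output (BF) / Log Input (ft^3)
LRF = 913 BF / 115.7 ft^3
LRF = 7.89 BF/ft^3

7.89


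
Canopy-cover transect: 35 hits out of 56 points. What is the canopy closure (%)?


Formula: Canopy closure = covered points / total points * 100
Closure = 35 / 56 * 100
Closure = 0.625 * 100 = 62.5%

62.5


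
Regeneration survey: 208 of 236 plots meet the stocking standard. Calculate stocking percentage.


Formula: Stocking % = stocked plots / total plots * 100
Stocking = 208 / 236 * 100
Stocking = 0.8814 * 100 = 88.1%

88.1


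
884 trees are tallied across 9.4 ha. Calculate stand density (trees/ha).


Formula: Stand Density = N_trees / Area_ha
Density = 884 trees / 9.4 ha
Density = 94 trees/ha

94


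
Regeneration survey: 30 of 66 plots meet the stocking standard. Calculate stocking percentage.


Formula: Stocking % = stocked plots / total plots * 100
Stocking = 30 / 66 * 100
Stocking = 0.4545 * 100 = 45.5%

45.5


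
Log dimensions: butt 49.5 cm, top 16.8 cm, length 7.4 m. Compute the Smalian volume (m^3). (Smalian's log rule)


Smalian: V = (A1 + A2)/2 * L,  A = pi*(D/200)^2
A1 = pi*(49.5/200)^2 = 0.192442 m^2
A2 = pi*(16.8/200)^2 = 0.022167 m^2
V = (0.192442+0.022167)/2*7.4 = 0.7941 m^3

0.7941


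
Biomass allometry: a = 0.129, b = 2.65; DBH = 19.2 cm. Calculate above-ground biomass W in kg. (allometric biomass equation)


Formula: W = a * DBH^b  (allometric power law)
DBH^b = 19.2^2.65 = 2516.2179
W = 0.129 * 2516.2179 = 324.6 kg

324.6


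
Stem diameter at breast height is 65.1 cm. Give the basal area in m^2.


Formula: BA = pi * (DBH/2)^2 / 10000  (cm^2 to m^2)
Radius = DBH/2 = 65.1/2 = 32.55 cm
BA = pi * 32.55^2 / 10000
   = 3328.5253 cm^2 / 10000
   = 0.3329 m^2

0.3329


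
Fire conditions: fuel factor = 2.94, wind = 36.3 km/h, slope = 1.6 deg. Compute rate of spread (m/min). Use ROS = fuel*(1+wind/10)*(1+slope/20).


Formula: ROS = fuel * (1 + wind/10) * (1 + slope/20)
Wind factor = 1 + 36.3/10 = 4.63
Slope factor = 1 + 1.6/20 = 1.08
ROS = 2.94 * 4.63 * 1.08 = 14.7 m/min

14.7


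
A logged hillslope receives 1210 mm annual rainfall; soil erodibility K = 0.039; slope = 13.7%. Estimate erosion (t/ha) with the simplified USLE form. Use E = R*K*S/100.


Formula: E = R * K * S / 100  (simplified USLE)
R * K = 1210 * 0.039 = 47.19
E = 47.19 * 13.7 / 100 = 6.47 t/ha

6.47


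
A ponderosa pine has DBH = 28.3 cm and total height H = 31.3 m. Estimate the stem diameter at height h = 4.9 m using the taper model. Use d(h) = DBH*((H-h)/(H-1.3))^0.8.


Taper: d(h) = DBH * ((H - h) / (H - 1.3))^0.8
Numerator = H - h = 31.3 - 4.9 = 26.4 m
Denominator = H - 1.3 = 31.3 - 1.3 = 30.0 m
Ratio = 26.4 / 30.0 = 0.88
d = 28.3 * 0.88^0.8 = 25.5 cm

25.5


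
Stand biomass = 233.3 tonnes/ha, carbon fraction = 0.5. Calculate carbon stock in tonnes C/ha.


Formula: Carbon Stock = Biomass * Carbon Fraction
C = 233.3 t/ha * 0.5
C = 116.7 t C/ha

116.7


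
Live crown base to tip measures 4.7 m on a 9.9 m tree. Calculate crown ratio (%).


Formula: Crown Ratio = (Crown Length / Total Height) * 100
CR = (4.7 m / 9.9 m) * 100
CR = 0.4747 * 100 = 47.5%

47.5


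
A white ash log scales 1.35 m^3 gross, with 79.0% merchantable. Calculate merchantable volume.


Formula: MV = V_total * (merchantable_pct / 100)
Merchantable fraction = 79.0% / 100 = 0.79
MV = 1.35 m^3 * 0.79 = 1.067 m^3

1.067


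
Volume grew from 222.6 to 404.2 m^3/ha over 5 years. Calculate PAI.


Formula: PAI = (V_T2 - V_T1) / (T2 - T1)
Volume increment = 404.2 - 222.6 = 181.6 m^3/ha
PAI = 181.6 / 5 = 36.32 m^3/ha/year

36.32


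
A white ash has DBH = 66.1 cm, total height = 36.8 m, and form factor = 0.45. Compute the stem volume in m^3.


Formula: V = pi * (DBH/200)^2 * H * ff
Radius = DBH/200 = 66.1/200 = 0.3305 m
Radius^2 = 0.3305^2 = 0.10923025 m^2
V = pi * 0.10923025 * 36.8 * 0.45
V = 5.683 m^3

5.683


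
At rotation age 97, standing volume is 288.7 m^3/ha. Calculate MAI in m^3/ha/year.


Formula: MAI = Total Volume / Stand Age
MAI = 288.7 m^3/ha / 97 years
MAI = 2.98 m^3/ha/year

2.98


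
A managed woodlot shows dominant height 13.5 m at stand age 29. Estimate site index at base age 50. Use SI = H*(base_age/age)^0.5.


Formula: SI = H_dom * (base_age / age)^0.5
Age ratio = 50 / 29 = 1.72414
sqrt(age_ratio) = 1.31306
SI = 13.5 * 1.31306 = 17.7 m

17.7


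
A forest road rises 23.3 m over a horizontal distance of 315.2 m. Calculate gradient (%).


Formula: Gradient = rise / run * 100
Gradient = 23.3 / 315.2 * 100 = 7.4%

7.4


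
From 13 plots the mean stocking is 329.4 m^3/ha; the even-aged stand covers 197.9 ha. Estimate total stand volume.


Formula: Total Volume = Mean Volume per ha * Total Area
Total Volume = 329.4 m^3/ha * 197.9 ha
Total Volume = 65188 m^3

65188


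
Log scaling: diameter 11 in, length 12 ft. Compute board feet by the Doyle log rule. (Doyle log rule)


Doyle: BF = (D - 4)^2 * L / 16
Adjusted diameter = 11 - 4 = 7 in
(D-4)^2 = 7^2 = 49
BF = 49 * 12 / 16 = 37 BF

37


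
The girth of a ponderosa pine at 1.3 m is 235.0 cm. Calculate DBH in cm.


Formula: DBH = C / pi
DBH = 235.0 / pi
pi = 3.14159...
DBH = 74.8 cm

74.8


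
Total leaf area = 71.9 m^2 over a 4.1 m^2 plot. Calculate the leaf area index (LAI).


Formula: LAI = total leaf area / ground area  (dimensionless)
LAI = 71.9 m^2 / 4.1 m^2
LAI = 17.54

17.54


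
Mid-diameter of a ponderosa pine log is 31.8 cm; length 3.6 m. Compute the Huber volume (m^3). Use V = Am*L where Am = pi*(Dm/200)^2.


Huber: V = Am * L,  Am = pi*(Dm/200)^2
Am = pi*(31.8/200)^2 = 0.079423 m^2
V = 0.079423*3.6 = 0.2859 m^3

0.2859


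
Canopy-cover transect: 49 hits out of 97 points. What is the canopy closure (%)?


Formula: Canopy closure = covered points / total points * 100
Closure = 49 / 97 * 100
Closure = 0.5052 * 100 = 50.5%

50.5


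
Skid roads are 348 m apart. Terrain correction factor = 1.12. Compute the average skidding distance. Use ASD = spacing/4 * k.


Formula: ASD = (spacing / 4) * correction
Uncorrected distance = spacing / 4 = 348 / 4 = 87 m
ASD = 87 * 1.12 = 97 m

97


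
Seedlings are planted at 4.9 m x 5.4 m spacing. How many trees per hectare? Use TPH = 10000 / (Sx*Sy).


Formula: TPH = 10000 m^2/ha / (spacing_x * spacing_y)
Area per tree = 4.9 m * 5.4 m = 26.46 m^2
TPH = 10000 / 26.46 = 378 trees/ha

378


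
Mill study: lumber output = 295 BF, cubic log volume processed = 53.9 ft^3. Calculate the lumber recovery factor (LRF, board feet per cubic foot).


Formula: LRF = Lumber Output (BF) / Log Input (ft^3)
LRF = 295 BF / 53.9 ft^3
LRF = 5.47 BF/ft^3

5.47


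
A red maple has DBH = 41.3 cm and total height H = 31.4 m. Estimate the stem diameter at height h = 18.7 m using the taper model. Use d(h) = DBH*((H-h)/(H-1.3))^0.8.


Taper: d(h) = DBH * ((H - h) / (H - 1.3))^0.8
Numerator = H - h = 31.4 - 18.7 = 12.7 m
Denominator = H - 1.3 = 31.4 - 1.3 = 30.1 m
Ratio = 12.7 / 30.1 = 0.42193
d = 41.3 * 0.42193^0.8 = 20.7 cm

20.7


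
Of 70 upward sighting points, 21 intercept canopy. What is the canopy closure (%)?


Formula: Canopy closure = covered points / total points * 100
Closure = 21 / 70 * 100
Closure = 0.3 * 100 = 30.0%

30.0


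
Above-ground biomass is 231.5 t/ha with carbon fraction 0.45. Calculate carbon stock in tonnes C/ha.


Formula: Carbon Stock = Biomass * Carbon Fraction
C = 231.5 t/ha * 0.45
C = 104.2 t C/ha

104.2


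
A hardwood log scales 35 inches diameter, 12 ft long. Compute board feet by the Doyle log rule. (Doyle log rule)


Doyle: BF = (D - 4)^2 * L / 16
Adjusted diameter = 35 - 4 = 31 in
(D-4)^2 = 31^2 = 961
BF = 961 * 12 / 16 = 721 BF

721


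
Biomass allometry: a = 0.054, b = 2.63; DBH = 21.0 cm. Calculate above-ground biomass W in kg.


Formula: W = a * DBH^b  (allometric power law)
DBH^b = 21.0^2.63 = 3002.1801
W = 0.054 * 3002.1801 = 162.1 kg

162.1


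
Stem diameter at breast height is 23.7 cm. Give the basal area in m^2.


Formula: BA = pi * (DBH/2)^2 / 10000  (cm^2 to m^2)
Radius = DBH/2 = 23.7/2 = 11.85 cm
BA = pi * 11.85^2 / 10000
   = 441.1503 cm^2 / 10000
   = 0.0441 m^2

0.0441


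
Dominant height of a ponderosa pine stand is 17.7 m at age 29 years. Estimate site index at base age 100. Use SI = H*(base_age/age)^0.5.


Formula: SI = H_dom * (base_age / age)^0.5
Age ratio = 100 / 29 = 3.44828
sqrt(age_ratio) = 1.85695
SI = 17.7 * 1.85695 = 32.9 m

32.9


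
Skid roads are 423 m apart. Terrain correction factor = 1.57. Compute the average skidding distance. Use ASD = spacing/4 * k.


Formula: ASD = (spacing / 4) * correction
Uncorrected distance = spacing / 4 = 423 / 4 = 105.75 m
ASD = 105.75 * 1.57 = 166 m

166
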